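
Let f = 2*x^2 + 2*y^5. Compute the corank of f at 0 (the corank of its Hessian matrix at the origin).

Hessian at 0 has rank 1.

1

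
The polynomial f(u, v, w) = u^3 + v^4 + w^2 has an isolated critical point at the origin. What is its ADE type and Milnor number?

Type E_6, Milnor number mu = 6.

The Hessian of f at 0 has rank 1. Corank 2; j^3 = u^3 is a perfect cube, so E-series; the 4-jet and mu = 6 give E_6.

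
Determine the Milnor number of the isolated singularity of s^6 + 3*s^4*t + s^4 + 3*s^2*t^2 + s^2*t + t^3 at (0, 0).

4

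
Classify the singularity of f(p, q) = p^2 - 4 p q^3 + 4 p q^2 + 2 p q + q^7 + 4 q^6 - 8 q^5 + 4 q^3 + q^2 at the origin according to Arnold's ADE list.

A_6

The Hessian of f at 0 is [[2, 2], [2, 2]] with rank 1, so corank 1. A Groebner basis of the Jacobian ideal J(f) in C{p,q} is {p^3 - 3*p^2/4 + 3*p*q + 5*p + 55*q^2/4 + 5*q, p^2*q - 2*p*q - 5*p/2 - 7*q^2 - 5*q/2, p^2/4 + p*q^2 + p*q + p + 11*q^2/4 + q, -p/2 + q^3 - q^2 - q/2}; counting standard monomials gives mu = 6. Corank 1: A-series; mu = 6 gives A_6.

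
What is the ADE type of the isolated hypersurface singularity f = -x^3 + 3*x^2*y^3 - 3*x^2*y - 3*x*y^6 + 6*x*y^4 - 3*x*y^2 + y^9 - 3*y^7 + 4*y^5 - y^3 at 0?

E_8

The Hessian of f at 0 has rank 0. Corank 2; j^3 = -(x + y)^3 is a perfect cube, so E-series; the 5-jet and mu = 8 give E_8.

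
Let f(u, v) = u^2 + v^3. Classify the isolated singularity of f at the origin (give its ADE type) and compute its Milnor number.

Type A2, Milnor number mu = 2.

The Hessian of f at 0 is [[2, 0], [0, 0]] with rank 1, so corank 1. A Groebner basis of the Jacobian ideal J(f) in C{u,v} is {v^2, u}; counting standard monomials gives mu = 2. Corank 1: A-series; mu = 2 gives A_2.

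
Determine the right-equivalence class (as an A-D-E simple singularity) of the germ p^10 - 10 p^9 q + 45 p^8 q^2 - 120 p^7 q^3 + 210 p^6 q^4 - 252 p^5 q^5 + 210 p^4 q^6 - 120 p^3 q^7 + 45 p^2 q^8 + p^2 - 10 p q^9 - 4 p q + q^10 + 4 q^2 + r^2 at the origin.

The Hessian of f at 0 has rank 2. Corank 1: A-series; mu = 9 gives A_9.

A_{9}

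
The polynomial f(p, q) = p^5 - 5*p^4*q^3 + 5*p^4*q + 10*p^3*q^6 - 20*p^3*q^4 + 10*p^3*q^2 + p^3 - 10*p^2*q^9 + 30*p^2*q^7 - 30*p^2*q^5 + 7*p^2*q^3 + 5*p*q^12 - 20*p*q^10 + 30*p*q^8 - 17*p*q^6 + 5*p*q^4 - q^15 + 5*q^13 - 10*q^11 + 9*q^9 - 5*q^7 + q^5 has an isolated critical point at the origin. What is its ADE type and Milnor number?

The Hessian of f at 0 has rank 0. Corank 2; j^3 = p^3 is a perfect cube, so E-series; the 5-jet and mu = 8 give E_8.

Type E8, Milnor number mu = 8.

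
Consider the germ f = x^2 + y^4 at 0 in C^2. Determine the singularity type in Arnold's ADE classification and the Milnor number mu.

The Hessian of f at 0 is [[2, 0], [0, 0]] with rank 1, so corank 1. A Groebner basis of the Jacobian ideal J(f) in C{x,y} is {y^3, x}; counting standard monomials gives mu = 3. Corank 1: A-series; mu = 3 gives A_3.

Type A_3, Milnor number mu = 3.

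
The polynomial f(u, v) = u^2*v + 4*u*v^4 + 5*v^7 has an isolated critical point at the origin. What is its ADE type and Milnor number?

Type D_8, Milnor number mu = 8.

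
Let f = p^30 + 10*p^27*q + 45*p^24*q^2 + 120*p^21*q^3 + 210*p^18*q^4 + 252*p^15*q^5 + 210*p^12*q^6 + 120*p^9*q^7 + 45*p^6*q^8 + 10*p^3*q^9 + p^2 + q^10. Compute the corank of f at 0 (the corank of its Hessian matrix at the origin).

Hessian at 0 has rank 1.

1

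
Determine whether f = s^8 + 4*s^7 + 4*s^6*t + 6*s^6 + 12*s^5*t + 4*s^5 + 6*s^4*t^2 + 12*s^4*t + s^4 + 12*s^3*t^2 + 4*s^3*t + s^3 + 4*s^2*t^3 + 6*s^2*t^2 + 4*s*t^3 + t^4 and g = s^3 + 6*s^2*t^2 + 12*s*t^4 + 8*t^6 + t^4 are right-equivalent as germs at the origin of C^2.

Yes.

The Hessian of f at 0 is [[0, 0], [0, 0]] with rank 0, so corank 2. A Groebner basis of the Jacobian ideal J(f) in C{s,t} is {t^4, s*t^2 + t^3/3, s^2}; counting standard monomials gives mu = 6. Corank 2; j^3 = s^3 is a perfect cube, so E-series; the 4-jet and mu = 6 give E_6. The Hessian of g at 0 is [[0, 0], [0, 0]] with rank 0, so corank 2. A Groebner basis of the Jacobian ideal J(g) in C{s,t} is {s^3, s^2*t, s^2/4 + s*t^2, t^3}; counting standard monomials gives mu = 6. Corank 2; j^3 = s^3 is a perfect cube, so E-series; the 4-jet and mu = 6 give E_6. Both have type E_6, hence right-equivalent.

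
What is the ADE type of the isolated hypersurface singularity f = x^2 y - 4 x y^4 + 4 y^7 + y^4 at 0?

D_{5}

The Hessian of f at 0 has rank 0. Corank 2; j^3 = x^2*y has shape L^2 M (L != M), so D-series; mu = 5 gives D_5.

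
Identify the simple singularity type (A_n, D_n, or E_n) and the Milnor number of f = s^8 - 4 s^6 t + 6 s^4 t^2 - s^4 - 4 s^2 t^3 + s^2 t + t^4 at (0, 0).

Type D_{5}, Milnor number mu = 5.

The Hessian of f at 0 is [[0, 0], [0, 0]] with rank 0, so corank 2. A Groebner basis of the Jacobian ideal J(f) in C{s,t} is {s^3, s^2/4 + t^3, s*t}; counting standard monomials gives mu = 5. Corank 2; j^3 = s^2*t has shape L^2 M (L != M), so D-series; mu = 5 gives D_5.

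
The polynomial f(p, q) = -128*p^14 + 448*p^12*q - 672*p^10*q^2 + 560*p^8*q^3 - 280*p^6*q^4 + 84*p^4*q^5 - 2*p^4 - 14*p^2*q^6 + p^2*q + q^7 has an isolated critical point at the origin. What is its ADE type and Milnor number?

Type D8, Milnor number mu = 8.

The Hessian of f at 0 has rank 0. Corank 2; j^3 = p^2*q has shape L^2 M (L != M), so D-series; mu = 8 gives D_8.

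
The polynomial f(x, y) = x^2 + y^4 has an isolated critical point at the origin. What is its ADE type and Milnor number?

Type A_3, Milnor number mu = 3.

The Hessian of f at 0 has rank 1. Corank 1: A-series; mu = 3 gives A_3.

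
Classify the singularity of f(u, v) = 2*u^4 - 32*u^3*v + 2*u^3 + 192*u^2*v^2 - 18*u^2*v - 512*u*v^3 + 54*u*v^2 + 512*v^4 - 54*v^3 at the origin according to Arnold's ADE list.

The Hessian of f at 0 has rank 0. Corank 2; j^3 = 2*(u - 3*v)^3 is a perfect cube, so E-series; the 4-jet and mu = 6 give E_6.

E_{6}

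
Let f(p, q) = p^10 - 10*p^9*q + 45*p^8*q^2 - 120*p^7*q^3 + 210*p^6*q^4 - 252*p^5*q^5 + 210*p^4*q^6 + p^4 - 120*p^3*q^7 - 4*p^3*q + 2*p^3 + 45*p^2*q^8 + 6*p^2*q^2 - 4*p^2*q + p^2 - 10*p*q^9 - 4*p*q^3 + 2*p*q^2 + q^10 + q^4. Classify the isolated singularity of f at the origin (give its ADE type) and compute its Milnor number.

Type A_{9}, Milnor number mu = 9.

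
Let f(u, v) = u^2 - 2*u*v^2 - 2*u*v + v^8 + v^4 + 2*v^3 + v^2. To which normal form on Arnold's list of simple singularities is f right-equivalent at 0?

A7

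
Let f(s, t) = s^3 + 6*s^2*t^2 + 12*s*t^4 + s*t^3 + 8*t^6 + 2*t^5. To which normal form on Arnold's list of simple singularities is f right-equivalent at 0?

The Hessian of f at 0 is [[0, 0], [0, 0]] with rank 0, so corank 2. A Groebner basis of the Jacobian ideal J(f) in C{s,t} is {-s^2/4 + t^4 - t^3/12, s^3, s^2*t + s^2/12 + t^3/36, s^2/2 + s*t^2 + t^3/6}; counting standard monomials gives mu = 7. Corank 2; j^3 = s^3 is a perfect cube, so E-series; the 4-jet and mu = 7 give E_7.

E_7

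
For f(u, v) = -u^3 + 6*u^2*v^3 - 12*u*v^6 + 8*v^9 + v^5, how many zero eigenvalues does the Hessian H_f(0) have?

2

Hessian at 0 has rank 0.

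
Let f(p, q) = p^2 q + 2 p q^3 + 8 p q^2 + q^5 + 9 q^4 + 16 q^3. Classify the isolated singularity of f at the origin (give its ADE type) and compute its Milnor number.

Type D_5, Milnor number mu = 5.

The Hessian of f at 0 is [[0, 0], [0, 0]] with rank 0, so corank 2. A Groebner basis of the Jacobian ideal J(f) in C{p,q} is {p*q^2 - 4*p*q - 16*q^2, p*q + q^3 + 4*q^2, p^2 + 4*p*q}; counting standard monomials gives mu = 5. Corank 2; j^3 = q*(p + 4*q)^2 has shape L^2 M (L != M), so D-series; mu = 5 gives D_5.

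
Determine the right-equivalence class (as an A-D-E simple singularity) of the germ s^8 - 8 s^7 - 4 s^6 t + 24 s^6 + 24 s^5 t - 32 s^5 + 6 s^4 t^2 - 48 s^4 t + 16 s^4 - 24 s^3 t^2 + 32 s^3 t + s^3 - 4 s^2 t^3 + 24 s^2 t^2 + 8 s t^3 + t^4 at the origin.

E6

The Hessian of f at 0 has rank 0. Corank 2; j^3 = s^3 is a perfect cube, so E-series; the 4-jet and mu = 6 give E_6.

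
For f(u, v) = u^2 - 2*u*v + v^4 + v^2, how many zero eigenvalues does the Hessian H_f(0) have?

1

Hessian at 0 has rank 1.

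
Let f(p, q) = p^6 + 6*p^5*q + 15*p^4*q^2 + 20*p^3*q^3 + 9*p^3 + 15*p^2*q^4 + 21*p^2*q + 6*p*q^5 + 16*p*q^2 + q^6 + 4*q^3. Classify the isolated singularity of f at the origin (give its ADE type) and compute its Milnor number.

Type D_7, Milnor number mu = 7.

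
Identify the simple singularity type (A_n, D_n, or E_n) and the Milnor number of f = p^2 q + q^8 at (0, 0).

Type D_{9}, Milnor number mu = 9.

The Hessian of f at 0 has rank 0. Corank 2; j^3 = p^2*q has shape L^2 M (L != M), so D-series; mu = 9 gives D_9.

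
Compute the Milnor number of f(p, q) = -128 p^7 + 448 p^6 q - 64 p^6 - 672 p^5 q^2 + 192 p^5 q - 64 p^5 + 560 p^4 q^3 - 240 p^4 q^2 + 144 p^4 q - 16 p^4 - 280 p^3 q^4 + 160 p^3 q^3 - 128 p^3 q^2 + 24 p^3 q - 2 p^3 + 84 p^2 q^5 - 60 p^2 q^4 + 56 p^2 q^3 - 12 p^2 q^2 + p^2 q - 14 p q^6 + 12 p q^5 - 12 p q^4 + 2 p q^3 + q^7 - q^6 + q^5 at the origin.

The Hessian of f at 0 has rank 0. Corank 2; j^3 = -p^2*(2*p - q) has shape L^2 M (L != M), so D-series; mu = 7 gives D_7.

7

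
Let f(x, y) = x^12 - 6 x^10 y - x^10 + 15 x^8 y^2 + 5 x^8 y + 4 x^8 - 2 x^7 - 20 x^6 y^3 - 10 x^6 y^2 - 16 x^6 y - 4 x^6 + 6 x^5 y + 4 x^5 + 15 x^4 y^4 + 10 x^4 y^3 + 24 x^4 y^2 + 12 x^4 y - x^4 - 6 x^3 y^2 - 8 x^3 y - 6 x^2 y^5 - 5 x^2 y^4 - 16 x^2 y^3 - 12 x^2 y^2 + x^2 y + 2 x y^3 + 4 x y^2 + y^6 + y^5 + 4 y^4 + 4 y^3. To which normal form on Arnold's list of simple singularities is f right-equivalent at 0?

D7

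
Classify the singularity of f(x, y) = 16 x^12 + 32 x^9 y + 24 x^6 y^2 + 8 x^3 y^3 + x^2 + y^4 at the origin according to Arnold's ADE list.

The Hessian of f at 0 has rank 1. Corank 1: A-series; mu = 3 gives A_3.

A_3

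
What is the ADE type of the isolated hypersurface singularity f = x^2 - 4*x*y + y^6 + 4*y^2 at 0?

The Hessian of f at 0 has rank 1. Corank 1: A-series; mu = 5 gives A_5.

A_{5}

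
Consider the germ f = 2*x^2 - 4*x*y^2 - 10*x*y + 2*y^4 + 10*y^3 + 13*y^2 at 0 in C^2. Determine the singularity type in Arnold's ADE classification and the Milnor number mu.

Type A1, Milnor number mu = 1.

The Hessian of f at 0 has rank 2. Corank 0: nondegenerate Morse point, so A_1.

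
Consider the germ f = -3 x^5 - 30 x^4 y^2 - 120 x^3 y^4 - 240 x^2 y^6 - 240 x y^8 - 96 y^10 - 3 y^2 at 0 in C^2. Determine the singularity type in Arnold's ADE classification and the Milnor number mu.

Type A4, Milnor number mu = 4.

The Hessian of f at 0 is [[0, 0], [0, -6]] with rank 1, so corank 1. A Groebner basis of the Jacobian ideal J(f) in C{x,y} is {x^4, y}; counting standard monomials gives mu = 4. Corank 1: A-series; mu = 4 gives A_4.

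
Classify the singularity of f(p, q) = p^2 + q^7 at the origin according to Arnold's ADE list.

A6

The Hessian of f at 0 is [[2, 0], [0, 0]] with rank 1, so corank 1. A Groebner basis of the Jacobian ideal J(f) in C{p,q} is {q^6, p}; counting standard monomials gives mu = 6. Corank 1: A-series; mu = 6 gives A_6.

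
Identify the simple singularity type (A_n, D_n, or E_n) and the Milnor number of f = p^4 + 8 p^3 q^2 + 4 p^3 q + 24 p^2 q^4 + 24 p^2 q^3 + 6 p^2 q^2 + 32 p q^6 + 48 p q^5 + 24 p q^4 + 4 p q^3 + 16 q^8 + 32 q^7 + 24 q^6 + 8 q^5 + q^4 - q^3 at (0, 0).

Type E_6, Milnor number mu = 6.

The Hessian of f at 0 has rank 0. Corank 2; j^3 = -q^3 is a perfect cube, so E-series; the 4-jet and mu = 6 give E_6.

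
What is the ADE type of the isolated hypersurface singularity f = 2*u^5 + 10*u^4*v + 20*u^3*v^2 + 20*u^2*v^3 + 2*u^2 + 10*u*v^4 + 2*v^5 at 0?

A4

The Hessian of f at 0 is [[4, 0], [0, 0]] with rank 1, so corank 1. A Groebner basis of the Jacobian ideal J(f) in C{u,v} is {v^4, u}; counting standard monomials gives mu = 4. Corank 1: A-series; mu = 4 gives A_4.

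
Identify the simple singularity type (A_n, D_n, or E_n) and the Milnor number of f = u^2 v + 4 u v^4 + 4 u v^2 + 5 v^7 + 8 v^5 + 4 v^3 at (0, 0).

Type D8, Milnor number mu = 8.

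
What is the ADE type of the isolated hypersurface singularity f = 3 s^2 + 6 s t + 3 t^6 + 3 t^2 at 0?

The Hessian of f at 0 is [[6, 6], [6, 6]] with rank 1, so corank 1. A Groebner basis of the Jacobian ideal J(f) in C{s,t} is {t^5, s + t}; counting standard monomials gives mu = 5. Corank 1: A-series; mu = 5 gives A_5.

A5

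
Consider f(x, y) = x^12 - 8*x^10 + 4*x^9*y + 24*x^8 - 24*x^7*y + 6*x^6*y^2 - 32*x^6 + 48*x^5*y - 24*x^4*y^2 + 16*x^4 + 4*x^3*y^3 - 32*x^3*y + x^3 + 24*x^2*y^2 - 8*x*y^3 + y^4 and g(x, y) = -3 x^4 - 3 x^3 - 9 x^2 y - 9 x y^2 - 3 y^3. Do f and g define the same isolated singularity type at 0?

Yes.

The Hessian of f at 0 has rank 0. Corank 2; j^3 = x^3 is a perfect cube, so E-series; the 4-jet and mu = 6 give E_6. The Hessian of g at 0 has rank 0. Corank 2; j^3 = -3*(x + y)^3 is a perfect cube, so E-series; the 4-jet and mu = 6 give E_6. Both have type E_6, hence right-equivalent.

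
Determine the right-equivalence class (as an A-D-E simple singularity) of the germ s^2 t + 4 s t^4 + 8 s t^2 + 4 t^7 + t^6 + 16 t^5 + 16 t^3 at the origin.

The Hessian of f at 0 has rank 0. Corank 2; j^3 = t*(s + 4*t)^2 has shape L^2 M (L != M), so D-series; mu = 7 gives D_7.

D7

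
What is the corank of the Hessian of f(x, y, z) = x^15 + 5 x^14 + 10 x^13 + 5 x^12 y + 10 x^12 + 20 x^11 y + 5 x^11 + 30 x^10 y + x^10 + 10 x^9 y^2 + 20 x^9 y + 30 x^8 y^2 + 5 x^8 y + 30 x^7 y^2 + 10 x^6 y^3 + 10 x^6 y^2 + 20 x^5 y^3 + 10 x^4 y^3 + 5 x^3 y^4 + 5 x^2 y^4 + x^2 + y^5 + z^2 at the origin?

Hessian at 0 has rank 2.

1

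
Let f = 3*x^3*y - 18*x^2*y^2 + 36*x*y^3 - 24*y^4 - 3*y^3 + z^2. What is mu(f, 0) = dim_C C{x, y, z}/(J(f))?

The Hessian of f at 0 has rank 1. Corank 2; j^3 = -3*y^3 is a perfect cube, so E-series; the 4-jet and mu = 7 give E_7.

7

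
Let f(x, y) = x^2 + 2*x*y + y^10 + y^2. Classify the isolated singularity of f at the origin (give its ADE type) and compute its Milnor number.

The Hessian of f at 0 has rank 1. Corank 1: A-series; mu = 9 gives A_9.

Type A9, Milnor number mu = 9.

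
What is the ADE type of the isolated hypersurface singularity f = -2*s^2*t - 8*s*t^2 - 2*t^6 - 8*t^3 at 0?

D7

The Hessian of f at 0 has rank 0. Corank 2; j^3 = -2*t*(s + 2*t)^2 has shape L^2 M (L != M), so D-series; mu = 7 gives D_7.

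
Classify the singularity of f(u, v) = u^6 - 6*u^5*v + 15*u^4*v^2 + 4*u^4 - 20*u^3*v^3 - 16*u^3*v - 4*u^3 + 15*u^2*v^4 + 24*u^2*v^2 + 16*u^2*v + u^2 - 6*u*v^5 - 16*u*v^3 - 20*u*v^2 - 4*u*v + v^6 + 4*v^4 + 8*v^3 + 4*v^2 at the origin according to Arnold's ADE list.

The Hessian of f at 0 is [[2, -4], [-4, 8]] with rank 1, so corank 1. A Groebner basis of the Jacobian ideal J(f) in C{u,v} is {u*v^2 - 4*u*v + 3*u/4 + 13*v^2/2 - 3*v/2, -5*u*v/2 + u/2 + v^3 + 4*v^2 - v, u^2 - 2*u*v - u/2 + v^2 + v}; counting standard monomials gives mu = 5. Corank 1: A-series; mu = 5 gives A_5.

A_5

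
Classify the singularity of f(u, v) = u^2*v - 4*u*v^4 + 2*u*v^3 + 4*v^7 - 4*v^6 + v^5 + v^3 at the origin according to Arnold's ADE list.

D_{4}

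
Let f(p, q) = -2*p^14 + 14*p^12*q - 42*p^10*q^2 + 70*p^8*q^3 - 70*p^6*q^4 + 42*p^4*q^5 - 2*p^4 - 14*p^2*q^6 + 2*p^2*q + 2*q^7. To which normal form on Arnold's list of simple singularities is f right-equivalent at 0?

The Hessian of f at 0 has rank 0. Corank 2; j^3 = 2*p^2*q has shape L^2 M (L != M), so D-series; mu = 8 gives D_8.

D_{8}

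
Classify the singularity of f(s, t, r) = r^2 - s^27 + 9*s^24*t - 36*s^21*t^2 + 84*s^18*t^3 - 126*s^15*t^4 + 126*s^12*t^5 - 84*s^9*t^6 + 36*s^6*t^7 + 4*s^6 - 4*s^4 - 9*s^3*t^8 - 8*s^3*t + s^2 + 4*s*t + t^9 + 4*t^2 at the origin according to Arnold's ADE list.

The Hessian of f at 0 has rank 2. Corank 1: A-series; mu = 8 gives A_8.

A_8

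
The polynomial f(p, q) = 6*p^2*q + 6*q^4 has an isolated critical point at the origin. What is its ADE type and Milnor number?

Type D_{5}, Milnor number mu = 5.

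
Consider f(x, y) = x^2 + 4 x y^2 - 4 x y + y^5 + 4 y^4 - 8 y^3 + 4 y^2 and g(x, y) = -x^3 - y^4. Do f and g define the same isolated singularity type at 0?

No.

The Hessian of f at 0 has rank 1. Corank 1: A-series; mu = 4 gives A_4. The Hessian of g at 0 has rank 0. Corank 2; j^3 = -x^3 is a perfect cube, so E-series; the 4-jet and mu = 6 give E_6. f is A_4 but g is E_6, hence not right-equivalent.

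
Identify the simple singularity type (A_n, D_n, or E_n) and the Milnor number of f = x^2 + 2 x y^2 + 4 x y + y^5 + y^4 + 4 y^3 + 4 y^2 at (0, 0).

The Hessian of f at 0 has rank 1. Corank 1: A-series; mu = 4 gives A_4.

Type A4, Milnor number mu = 4.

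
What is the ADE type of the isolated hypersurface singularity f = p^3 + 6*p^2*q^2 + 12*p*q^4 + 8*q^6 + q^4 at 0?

E6

The Hessian of f at 0 has rank 0. Corank 2; j^3 = p^3 is a perfect cube, so E-series; the 4-jet and mu = 6 give E_6.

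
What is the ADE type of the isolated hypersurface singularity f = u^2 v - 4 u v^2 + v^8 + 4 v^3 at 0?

The Hessian of f at 0 is [[0, 0], [0, 0]] with rank 0, so corank 2. A Groebner basis of the Jacobian ideal J(f) in C{u,v} is {u^2/8 + v^7 - v^2/2, u^3 - 8*v^3, u*v - 2*v^2}; counting standard monomials gives mu = 9. Corank 2; j^3 = v*(u - 2*v)^2 has shape L^2 M (L != M), so D-series; mu = 9 gives D_9.

D9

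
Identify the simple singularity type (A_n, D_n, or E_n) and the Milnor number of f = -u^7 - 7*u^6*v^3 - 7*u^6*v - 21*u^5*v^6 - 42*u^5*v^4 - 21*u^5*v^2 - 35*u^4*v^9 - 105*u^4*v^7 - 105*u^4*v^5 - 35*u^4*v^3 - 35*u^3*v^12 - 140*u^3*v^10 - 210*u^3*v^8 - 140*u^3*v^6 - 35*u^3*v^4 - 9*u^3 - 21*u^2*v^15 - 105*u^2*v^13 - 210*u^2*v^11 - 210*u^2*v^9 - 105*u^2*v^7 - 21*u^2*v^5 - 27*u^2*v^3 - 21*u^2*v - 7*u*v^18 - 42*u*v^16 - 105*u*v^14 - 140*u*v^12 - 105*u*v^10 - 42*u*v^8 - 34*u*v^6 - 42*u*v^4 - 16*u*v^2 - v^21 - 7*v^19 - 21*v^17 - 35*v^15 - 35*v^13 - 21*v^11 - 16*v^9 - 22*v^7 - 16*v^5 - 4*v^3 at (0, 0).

Type D_8, Milnor number mu = 8.

The Hessian of f at 0 is [[0, 0], [0, 0]] with rank 0, so corank 2. A Groebner basis of the Jacobian ideal J(f) in C{u,v} is {6575*u^2/6554 + u*v^3 + 6596*u*v/9831 + 14*v^2/9831, -21*u^2/6554 + 3263*u*v/3277 + v^4 + 2180*v^2/3277, u^3 - 4*u*v^2/3 - 16*v^3/27, u^2*v + 4*u*v^2/3 + 4*v^3/9}; counting standard monomials gives mu = 8. Corank 2; j^3 = -(u + v)*(3*u + 2*v)^2 has shape L^2 M (L != M), so D-series; mu = 8 gives D_8.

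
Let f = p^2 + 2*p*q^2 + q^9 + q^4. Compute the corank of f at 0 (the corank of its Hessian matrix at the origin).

1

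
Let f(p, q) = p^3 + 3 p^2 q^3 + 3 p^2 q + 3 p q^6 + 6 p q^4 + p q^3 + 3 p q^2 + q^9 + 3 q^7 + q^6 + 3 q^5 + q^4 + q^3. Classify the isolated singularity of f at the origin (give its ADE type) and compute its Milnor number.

Type E_{7}, Milnor number mu = 7.

The Hessian of f at 0 has rank 0. Corank 2; j^3 = (p + q)^3 is a perfect cube, so E-series; the 4-jet and mu = 7 give E_7.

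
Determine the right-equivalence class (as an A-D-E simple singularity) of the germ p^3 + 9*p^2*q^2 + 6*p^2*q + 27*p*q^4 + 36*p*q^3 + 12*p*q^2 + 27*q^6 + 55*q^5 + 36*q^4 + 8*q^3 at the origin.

The Hessian of f at 0 is [[0, 0], [0, 0]] with rank 0, so corank 2. A Groebner basis of the Jacobian ideal J(f) in C{p,q} is {q^4, p^3 + 6*p^2*q - 2*p^2 - 8*p*q - 16*q^3 - 8*q^2, p^2/6 + p*q^2 + 2*p*q/3 + 2*q^3 + 2*q^2/3}; counting standard monomials gives mu = 8. Corank 2; j^3 = (p + 2*q)^3 is a perfect cube, so E-series; the 5-jet and mu = 8 give E_8.

E8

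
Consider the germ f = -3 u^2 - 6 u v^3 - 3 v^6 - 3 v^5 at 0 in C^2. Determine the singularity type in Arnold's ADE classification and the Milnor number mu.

The Hessian of f at 0 has rank 1. Corank 1: A-series; mu = 4 gives A_4.

Type A_{4}, Milnor number mu = 4.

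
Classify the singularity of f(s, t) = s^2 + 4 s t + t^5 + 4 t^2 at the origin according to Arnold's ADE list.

A4

The Hessian of f at 0 is [[2, 4], [4, 8]] with rank 1, so corank 1. A Groebner basis of the Jacobian ideal J(f) in C{s,t} is {t^4, s + 2*t}; counting standard monomials gives mu = 4. Corank 1: A-series; mu = 4 gives A_4.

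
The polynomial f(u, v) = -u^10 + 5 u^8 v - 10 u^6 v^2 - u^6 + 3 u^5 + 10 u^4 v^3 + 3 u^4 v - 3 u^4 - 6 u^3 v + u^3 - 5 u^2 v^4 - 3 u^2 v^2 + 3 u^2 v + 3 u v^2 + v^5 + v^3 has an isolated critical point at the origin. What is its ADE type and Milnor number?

Type E_{8}, Milnor number mu = 8.

The Hessian of f at 0 has rank 0. Corank 2; j^3 = (u + v)^3 is a perfect cube, so E-series; the 5-jet and mu = 8 give E_8.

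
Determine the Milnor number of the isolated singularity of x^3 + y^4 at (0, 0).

6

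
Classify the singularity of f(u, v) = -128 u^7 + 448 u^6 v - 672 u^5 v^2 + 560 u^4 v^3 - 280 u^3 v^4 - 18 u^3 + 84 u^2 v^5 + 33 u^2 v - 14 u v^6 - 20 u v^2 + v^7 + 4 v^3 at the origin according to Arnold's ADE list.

D_{8}

The Hessian of f at 0 is [[0, 0], [0, 0]] with rank 0, so corank 2. A Groebner basis of the Jacobian ideal J(f) in C{u,v} is {-2187*u*v/14 + v^6 + 729*v^2/7, u*v^2 - 2*v^3/3, u^2 - 7*u*v/6 + v^2/3}; counting standard monomials gives mu = 8. Corank 2; j^3 = -(2*u - v)*(3*u - 2*v)^2 has shape L^2 M (L != M), so D-series; mu = 8 gives D_8.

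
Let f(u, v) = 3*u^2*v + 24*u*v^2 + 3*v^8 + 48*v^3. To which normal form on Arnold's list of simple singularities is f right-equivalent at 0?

D9

The Hessian of f at 0 is [[0, 0], [0, 0]] with rank 0, so corank 2. A Groebner basis of the Jacobian ideal J(f) in C{u,v} is {u^2/8 + v^7 - 2*v^2, u^3 + 64*v^3, u*v + 4*v^2}; counting standard monomials gives mu = 9. Corank 2; j^3 = 3*v*(u + 4*v)^2 has shape L^2 M (L != M), so D-series; mu = 9 gives D_9.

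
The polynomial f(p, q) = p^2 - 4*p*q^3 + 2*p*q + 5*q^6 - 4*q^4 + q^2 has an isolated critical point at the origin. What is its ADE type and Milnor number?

The Hessian of f at 0 has rank 1. Corank 1: A-series; mu = 5 gives A_5.

Type A_{5}, Milnor number mu = 5.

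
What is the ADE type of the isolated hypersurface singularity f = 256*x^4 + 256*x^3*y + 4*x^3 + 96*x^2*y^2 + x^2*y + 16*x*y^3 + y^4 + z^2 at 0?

The Hessian of f at 0 has rank 1. Corank 2; j^3 = x^2*(4*x + y) has shape L^2 M (L != M), so D-series; mu = 5 gives D_5.

D_{5}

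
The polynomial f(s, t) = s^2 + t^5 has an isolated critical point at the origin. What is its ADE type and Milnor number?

Type A_{4}, Milnor number mu = 4.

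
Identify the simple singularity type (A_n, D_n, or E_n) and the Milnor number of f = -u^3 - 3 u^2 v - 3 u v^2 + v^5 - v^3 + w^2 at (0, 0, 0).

Type E_8, Milnor number mu = 8.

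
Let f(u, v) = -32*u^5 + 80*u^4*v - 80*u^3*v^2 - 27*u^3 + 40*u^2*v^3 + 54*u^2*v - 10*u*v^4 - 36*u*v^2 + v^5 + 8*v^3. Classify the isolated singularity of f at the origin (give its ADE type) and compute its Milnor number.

The Hessian of f at 0 has rank 0. Corank 2; j^3 = -(3*u - 2*v)^3 is a perfect cube, so E-series; the 5-jet and mu = 8 give E_8.

Type E_8, Milnor number mu = 8.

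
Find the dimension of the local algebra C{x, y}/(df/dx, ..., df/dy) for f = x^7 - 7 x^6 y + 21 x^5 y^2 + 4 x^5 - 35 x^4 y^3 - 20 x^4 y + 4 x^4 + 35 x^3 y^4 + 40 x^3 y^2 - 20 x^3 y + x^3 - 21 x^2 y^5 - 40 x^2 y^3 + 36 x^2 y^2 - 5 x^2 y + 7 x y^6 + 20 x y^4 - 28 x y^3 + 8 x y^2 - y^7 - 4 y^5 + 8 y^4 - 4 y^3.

8

The Hessian of f at 0 is [[0, 0], [0, 0]] with rank 0, so corank 2. A Groebner basis of the Jacobian ideal J(f) in C{x,y} is {17*x^2/4 + x*y^3 - 43*x*y^2/2 - 99*x*y/4 + 55*y^3/2 + 65*y^2/2, 31*x^2/10 - 161*x*y^2/10 - 181*x*y/10 + y^4 + 104*y^3/5 + 119*y^2/5, x^3 + 13*x^2/5 - 78*x*y^2/5 - 63*x*y/5 + 94*y^3/5 + 74*y^2/5, x^2*y + 7*x^2/10 - 31*x*y^2/5 - 37*x*y/10 + 33*y^3/5 + 23*y^2/5}; counting standard monomials gives mu = 8. Corank 2; j^3 = (x - 2*y)^2*(x - y) has shape L^2 M (L != M), so D-series; mu = 8 gives D_8.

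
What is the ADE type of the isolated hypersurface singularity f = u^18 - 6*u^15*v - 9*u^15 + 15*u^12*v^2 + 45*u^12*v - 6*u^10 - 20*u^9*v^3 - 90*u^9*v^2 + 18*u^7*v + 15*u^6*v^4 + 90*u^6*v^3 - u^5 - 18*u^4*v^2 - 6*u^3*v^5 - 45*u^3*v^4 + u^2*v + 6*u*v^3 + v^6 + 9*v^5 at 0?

The Hessian of f at 0 has rank 0. Corank 2; j^3 = u^2*v has shape L^2 M (L != M), so D-series; mu = 7 gives D_7.

D_{7}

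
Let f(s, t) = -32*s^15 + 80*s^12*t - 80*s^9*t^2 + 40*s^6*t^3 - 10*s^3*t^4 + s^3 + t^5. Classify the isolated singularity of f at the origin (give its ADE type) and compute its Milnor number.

Type E8, Milnor number mu = 8.

The Hessian of f at 0 is [[0, 0], [0, 0]] with rank 0, so corank 2. A Groebner basis of the Jacobian ideal J(f) in C{s,t} is {t^4, s^2}; counting standard monomials gives mu = 8. Corank 2; j^3 = s^3 is a perfect cube, so E-series; the 5-jet and mu = 8 give E_8.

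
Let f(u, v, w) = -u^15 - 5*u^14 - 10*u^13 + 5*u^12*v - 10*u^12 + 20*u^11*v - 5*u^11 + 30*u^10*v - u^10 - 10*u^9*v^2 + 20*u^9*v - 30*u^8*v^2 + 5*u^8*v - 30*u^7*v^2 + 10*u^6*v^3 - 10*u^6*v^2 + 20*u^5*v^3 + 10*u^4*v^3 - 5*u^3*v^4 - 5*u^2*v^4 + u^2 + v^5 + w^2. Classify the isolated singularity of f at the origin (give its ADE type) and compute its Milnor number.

Type A_{4}, Milnor number mu = 4.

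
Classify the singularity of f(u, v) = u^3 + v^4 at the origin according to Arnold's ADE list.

E6

The Hessian of f at 0 has rank 0. Corank 2; j^3 = u^3 is a perfect cube, so E-series; the 4-jet and mu = 6 give E_6.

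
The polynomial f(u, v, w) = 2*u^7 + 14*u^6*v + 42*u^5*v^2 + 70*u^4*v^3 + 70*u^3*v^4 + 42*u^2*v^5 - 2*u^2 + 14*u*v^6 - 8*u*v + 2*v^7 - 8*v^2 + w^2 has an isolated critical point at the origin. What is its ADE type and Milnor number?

Type A6, Milnor number mu = 6.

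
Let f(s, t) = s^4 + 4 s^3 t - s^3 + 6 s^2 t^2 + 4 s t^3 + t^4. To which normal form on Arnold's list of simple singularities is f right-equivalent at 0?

The Hessian of f at 0 is [[0, 0], [0, 0]] with rank 0, so corank 2. A Groebner basis of the Jacobian ideal J(f) in C{s,t} is {t^4, s*t^2 + t^3/3, s^2}; counting standard monomials gives mu = 6. Corank 2; j^3 = -s^3 is a perfect cube, so E-series; the 4-jet and mu = 6 give E_6.

E_6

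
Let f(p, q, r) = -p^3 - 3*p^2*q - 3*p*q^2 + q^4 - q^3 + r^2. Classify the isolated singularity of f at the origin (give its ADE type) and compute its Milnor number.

Type E_{6}, Milnor number mu = 6.

The Hessian of f at 0 is [[0, 0, 0], [0, 0, 0], [0, 0, 2]] with rank 1, so corank 2. A Groebner basis of the Jacobian ideal J(f) in C{p,q,r} is {q^3, p^2 + 2*p*q + q^2, r}; counting standard monomials gives mu = 6. Corank 2; j^3 = -(p + q)^3 is a perfect cube, so E-series; the 4-jet and mu = 6 give E_6.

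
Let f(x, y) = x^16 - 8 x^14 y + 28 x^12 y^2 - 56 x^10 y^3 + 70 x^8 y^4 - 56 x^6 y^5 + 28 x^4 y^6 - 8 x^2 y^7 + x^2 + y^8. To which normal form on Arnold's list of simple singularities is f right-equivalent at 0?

A_{7}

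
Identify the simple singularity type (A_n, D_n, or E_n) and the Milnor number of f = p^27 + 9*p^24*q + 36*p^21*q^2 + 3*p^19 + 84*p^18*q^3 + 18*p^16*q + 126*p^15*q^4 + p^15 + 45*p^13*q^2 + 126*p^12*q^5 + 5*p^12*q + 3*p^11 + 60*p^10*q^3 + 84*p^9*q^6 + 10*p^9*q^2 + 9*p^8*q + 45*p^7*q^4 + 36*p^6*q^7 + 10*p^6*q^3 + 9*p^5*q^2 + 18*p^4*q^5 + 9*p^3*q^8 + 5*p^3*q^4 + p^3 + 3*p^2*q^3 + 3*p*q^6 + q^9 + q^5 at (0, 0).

Type E8, Milnor number mu = 8.

The Hessian of f at 0 is [[0, 0], [0, 0]] with rank 0, so corank 2. A Groebner basis of the Jacobian ideal J(f) in C{p,q} is {p^2/2 + p*q^3, q^4, p^3, p^2*q}; counting standard monomials gives mu = 8. Corank 2; j^3 = p^3 is a perfect cube, so E-series; the 5-jet and mu = 8 give E_8.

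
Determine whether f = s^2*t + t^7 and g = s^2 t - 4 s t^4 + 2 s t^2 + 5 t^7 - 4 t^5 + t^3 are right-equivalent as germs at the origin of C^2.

The Hessian of f at 0 is [[0, 0], [0, 0]] with rank 0, so corank 2. A Groebner basis of the Jacobian ideal J(f) in C{s,t} is {s^2/7 + t^6, s^3, s*t}; counting standard monomials gives mu = 8. Corank 2; j^3 = s^2*t has shape L^2 M (L != M), so D-series; mu = 8 gives D_8. The Hessian of g at 0 is [[0, 0], [0, 0]] with rank 0, so corank 2. A Groebner basis of the Jacobian ideal J(g) in C{s,t} is {2*s^2/3 + s*t^3 + 11*s*t/6 + 7*t^2/6, -s*t/2 + t^4 - t^2/2, s^3 - 3*s*t^2 - 2*t^3, s^2*t + 2*s*t^2 + t^3}; counting standard monomials gives mu = 8. Corank 2; j^3 = t*(s + t)^2 has shape L^2 M (L != M), so D-series; mu = 8 gives D_8. Both have type D_8, hence right-equivalent.

Yes.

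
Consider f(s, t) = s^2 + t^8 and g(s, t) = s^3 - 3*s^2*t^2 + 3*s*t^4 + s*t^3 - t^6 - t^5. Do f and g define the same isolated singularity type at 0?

No.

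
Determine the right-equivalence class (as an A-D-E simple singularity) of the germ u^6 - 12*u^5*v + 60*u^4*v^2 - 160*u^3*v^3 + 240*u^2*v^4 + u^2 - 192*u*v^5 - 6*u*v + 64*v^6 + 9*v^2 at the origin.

The Hessian of f at 0 has rank 1. Corank 1: A-series; mu = 5 gives A_5.

A_5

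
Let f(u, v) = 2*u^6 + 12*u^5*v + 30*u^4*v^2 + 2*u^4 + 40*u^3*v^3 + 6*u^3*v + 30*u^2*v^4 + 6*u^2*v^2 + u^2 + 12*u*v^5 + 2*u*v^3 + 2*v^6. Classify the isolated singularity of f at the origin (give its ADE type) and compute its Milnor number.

Type A_{5}, Milnor number mu = 5.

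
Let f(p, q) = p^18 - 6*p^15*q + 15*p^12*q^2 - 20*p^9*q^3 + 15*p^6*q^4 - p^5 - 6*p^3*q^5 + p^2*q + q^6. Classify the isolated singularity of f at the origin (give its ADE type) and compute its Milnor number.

Type D_{7}, Milnor number mu = 7.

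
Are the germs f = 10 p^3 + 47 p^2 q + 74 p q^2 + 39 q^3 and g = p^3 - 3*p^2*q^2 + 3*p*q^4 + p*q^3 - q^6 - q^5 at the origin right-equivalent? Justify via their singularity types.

The Hessian of f at 0 is [[0, 0], [0, 0]] with rank 0, so corank 2. A Groebner basis of the Jacobian ideal J(f) in C{p,q} is {q^3, p^2 - 23*q^2/11, p*q + 16*q^2/11}; counting standard monomials gives mu = 4. Corank 2; j^3 = (2*p + 3*q)*(5*p^2 + 16*p*q + 13*q^2) splits into three distinct lines over C (the quadratic factor has nonzero discriminant), so D_4. The Hessian of g at 0 is [[0, 0], [0, 0]] with rank 0, so corank 2. A Groebner basis of the Jacobian ideal J(g) in C{p,q} is {-p^2 + q^4 - q^3/3, p^3, p^2*q + p^2/3 + q^3/9, -p^2 + p*q^2 - q^3/3}; counting standard monomials gives mu = 7. Corank 2; j^3 = p^3 is a perfect cube, so E-series; the 4-jet and mu = 7 give E_7. f is D_4 but g is E_7, hence not right-equivalent.

No.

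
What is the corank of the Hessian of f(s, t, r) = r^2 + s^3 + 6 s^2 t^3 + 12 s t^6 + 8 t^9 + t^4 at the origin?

Hessian at 0 has rank 1.

2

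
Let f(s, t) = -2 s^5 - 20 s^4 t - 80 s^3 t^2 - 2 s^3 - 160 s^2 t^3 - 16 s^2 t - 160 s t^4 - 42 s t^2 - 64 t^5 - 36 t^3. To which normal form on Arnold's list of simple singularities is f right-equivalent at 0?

D_6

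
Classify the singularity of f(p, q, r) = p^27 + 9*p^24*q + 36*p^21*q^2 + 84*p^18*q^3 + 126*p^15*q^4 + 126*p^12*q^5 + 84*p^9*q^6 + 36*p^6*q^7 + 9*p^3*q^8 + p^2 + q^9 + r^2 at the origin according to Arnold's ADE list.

A_{8}

The Hessian of f at 0 has rank 2. Corank 1: A-series; mu = 8 gives A_8.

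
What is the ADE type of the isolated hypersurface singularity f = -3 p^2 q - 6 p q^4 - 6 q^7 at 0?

D_8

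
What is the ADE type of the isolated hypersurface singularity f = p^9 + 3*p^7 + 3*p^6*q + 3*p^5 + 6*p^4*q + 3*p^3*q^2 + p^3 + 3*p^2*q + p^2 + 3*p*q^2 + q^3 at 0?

A_{2}

The Hessian of f at 0 is [[2, 0], [0, 0]] with rank 1, so corank 1. A Groebner basis of the Jacobian ideal J(f) in C{p,q} is {q^2, p}; counting standard monomials gives mu = 2. Corank 1: A-series; mu = 2 gives A_2.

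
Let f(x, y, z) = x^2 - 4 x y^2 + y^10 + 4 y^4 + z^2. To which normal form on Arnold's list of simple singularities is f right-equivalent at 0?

The Hessian of f at 0 has rank 2. Corank 1: A-series; mu = 9 gives A_9.

A9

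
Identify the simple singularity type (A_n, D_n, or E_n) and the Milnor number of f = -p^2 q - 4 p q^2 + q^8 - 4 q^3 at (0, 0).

Type D_9, Milnor number mu = 9.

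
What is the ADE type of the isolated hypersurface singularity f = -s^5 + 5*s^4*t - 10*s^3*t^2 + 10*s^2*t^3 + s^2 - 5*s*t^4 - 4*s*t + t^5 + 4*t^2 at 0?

A_4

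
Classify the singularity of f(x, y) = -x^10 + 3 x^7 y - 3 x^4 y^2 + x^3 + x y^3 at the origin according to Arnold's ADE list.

E_{7}

The Hessian of f at 0 has rank 0. Corank 2; j^3 = x^3 is a perfect cube, so E-series; the 4-jet and mu = 7 give E_7.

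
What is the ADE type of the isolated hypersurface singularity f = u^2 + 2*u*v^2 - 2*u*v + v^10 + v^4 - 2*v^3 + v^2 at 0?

A9

The Hessian of f at 0 has rank 1. Corank 1: A-series; mu = 9 gives A_9.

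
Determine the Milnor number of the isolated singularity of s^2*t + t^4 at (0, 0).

5

The Hessian of f at 0 is [[0, 0], [0, 0]] with rank 0, so corank 2. A Groebner basis of the Jacobian ideal J(f) in C{s,t} is {s^3, s^2/4 + t^3, s*t}; counting standard monomials gives mu = 5. Corank 2; j^3 = s^2*t has shape L^2 M (L != M), so D-series; mu = 5 gives D_5.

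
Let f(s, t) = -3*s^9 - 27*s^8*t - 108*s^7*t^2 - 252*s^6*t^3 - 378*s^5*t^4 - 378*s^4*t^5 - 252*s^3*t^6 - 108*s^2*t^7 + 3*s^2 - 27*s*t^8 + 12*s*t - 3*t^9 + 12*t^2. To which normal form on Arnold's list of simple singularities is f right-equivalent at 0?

A_{8}

The Hessian of f at 0 is [[6, 12], [12, 24]] with rank 1, so corank 1. A Groebner basis of the Jacobian ideal J(f) in C{s,t} is {t^8, s + 2*t}; counting standard monomials gives mu = 8. Corank 1: A-series; mu = 8 gives A_8.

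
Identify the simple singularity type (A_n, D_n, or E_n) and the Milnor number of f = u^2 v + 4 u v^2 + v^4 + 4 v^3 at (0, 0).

The Hessian of f at 0 is [[0, 0], [0, 0]] with rank 0, so corank 2. A Groebner basis of the Jacobian ideal J(f) in C{u,v} is {u^3 - 2*u^2 + 8*v^2, u^2/4 + v^3 - v^2, u*v + 2*v^2}; counting standard monomials gives mu = 5. Corank 2; j^3 = v*(u + 2*v)^2 has shape L^2 M (L != M), so D-series; mu = 5 gives D_5.

Type D5, Milnor number mu = 5.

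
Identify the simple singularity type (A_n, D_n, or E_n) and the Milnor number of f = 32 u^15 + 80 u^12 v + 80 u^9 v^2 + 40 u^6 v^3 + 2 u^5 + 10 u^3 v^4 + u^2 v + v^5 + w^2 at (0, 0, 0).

The Hessian of f at 0 has rank 1. Corank 2; j^3 = u^2*v has shape L^2 M (L != M), so D-series; mu = 6 gives D_6.

Type D_{6}, Milnor number mu = 6.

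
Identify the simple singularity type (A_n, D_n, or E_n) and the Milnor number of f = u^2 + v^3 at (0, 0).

The Hessian of f at 0 has rank 1. Corank 1: A-series; mu = 2 gives A_2.

Type A_2, Milnor number mu = 2.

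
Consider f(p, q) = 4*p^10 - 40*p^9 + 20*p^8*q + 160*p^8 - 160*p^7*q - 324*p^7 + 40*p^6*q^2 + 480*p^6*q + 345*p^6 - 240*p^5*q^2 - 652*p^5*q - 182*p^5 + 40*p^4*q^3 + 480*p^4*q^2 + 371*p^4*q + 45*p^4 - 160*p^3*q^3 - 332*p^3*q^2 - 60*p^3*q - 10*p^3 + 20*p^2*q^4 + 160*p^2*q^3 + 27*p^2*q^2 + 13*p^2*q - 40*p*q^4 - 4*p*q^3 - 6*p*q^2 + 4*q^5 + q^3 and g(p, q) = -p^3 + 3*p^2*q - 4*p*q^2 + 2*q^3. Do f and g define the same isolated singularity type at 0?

Yes.

The Hessian of f at 0 has rank 0. Corank 2; j^3 = -(2*p - q)*(5*p^2 - 4*p*q + q^2) splits into three distinct lines over C (the quadratic factor has nonzero discriminant), so D_4. The Hessian of g at 0 has rank 0. Corank 2; j^3 = -(p - q)*(p^2 - 2*p*q + 2*q^2) splits into three distinct lines over C (the quadratic factor has nonzero discriminant), so D_4. Both have type D_4, hence right-equivalent.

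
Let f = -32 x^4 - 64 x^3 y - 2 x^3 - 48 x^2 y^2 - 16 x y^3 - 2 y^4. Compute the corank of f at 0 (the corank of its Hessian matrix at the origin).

The Hessian at 0 is [[0, 0], [0, 0]] of rank 0; hence corank 2.

2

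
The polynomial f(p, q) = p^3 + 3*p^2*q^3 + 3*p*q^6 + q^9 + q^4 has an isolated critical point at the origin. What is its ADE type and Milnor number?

The Hessian of f at 0 is [[0, 0], [0, 0]] with rank 0, so corank 2. A Groebner basis of the Jacobian ideal J(f) in C{p,q} is {q^3, p^2}; counting standard monomials gives mu = 6. Corank 2; j^3 = p^3 is a perfect cube, so E-series; the 4-jet and mu = 6 give E_6.

Type E_6, Milnor number mu = 6.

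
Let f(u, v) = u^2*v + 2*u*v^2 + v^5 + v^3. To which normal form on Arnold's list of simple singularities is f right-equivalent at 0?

D6

The Hessian of f at 0 has rank 0. Corank 2; j^3 = v*(u + v)^2 has shape L^2 M (L != M), so D-series; mu = 6 gives D_6.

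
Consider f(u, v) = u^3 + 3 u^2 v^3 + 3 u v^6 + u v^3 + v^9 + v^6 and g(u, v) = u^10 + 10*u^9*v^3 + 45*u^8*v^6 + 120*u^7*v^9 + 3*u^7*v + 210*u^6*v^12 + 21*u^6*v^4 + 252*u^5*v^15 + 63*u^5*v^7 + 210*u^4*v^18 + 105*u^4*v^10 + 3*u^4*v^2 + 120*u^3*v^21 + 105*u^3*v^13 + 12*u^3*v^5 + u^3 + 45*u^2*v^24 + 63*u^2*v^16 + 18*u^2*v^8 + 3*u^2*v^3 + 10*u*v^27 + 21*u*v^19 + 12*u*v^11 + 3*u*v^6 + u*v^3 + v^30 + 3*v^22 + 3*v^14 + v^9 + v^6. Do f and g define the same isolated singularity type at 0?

Yes.

The Hessian of f at 0 has rank 0. Corank 2; j^3 = u^3 is a perfect cube, so E-series; the 4-jet and mu = 7 give E_7. The Hessian of g at 0 has rank 0. Corank 2; j^3 = u^3 is a perfect cube, so E-series; the 4-jet and mu = 7 give E_7. Both have type E_7, hence right-equivalent.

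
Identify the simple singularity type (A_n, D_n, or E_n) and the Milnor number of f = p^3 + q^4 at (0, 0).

Type E_{6}, Milnor number mu = 6.

The Hessian of f at 0 has rank 0. Corank 2; j^3 = p^3 is a perfect cube, so E-series; the 4-jet and mu = 6 give E_6.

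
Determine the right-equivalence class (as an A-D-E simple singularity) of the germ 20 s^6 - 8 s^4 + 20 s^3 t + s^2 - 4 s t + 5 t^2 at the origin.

The Hessian of f at 0 has rank 2. Corank 0: nondegenerate Morse point, so A_1.

A_1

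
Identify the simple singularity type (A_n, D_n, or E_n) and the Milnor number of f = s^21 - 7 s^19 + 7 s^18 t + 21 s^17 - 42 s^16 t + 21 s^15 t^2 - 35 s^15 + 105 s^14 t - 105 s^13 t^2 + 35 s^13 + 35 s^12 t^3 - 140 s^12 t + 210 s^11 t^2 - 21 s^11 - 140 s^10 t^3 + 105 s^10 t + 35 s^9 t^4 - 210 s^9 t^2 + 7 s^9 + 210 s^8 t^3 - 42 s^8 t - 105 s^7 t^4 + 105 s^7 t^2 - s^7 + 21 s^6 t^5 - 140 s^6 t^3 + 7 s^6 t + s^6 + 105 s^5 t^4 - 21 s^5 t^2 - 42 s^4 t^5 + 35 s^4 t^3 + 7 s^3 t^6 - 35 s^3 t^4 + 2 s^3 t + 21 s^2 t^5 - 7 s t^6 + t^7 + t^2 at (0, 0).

Type A_6, Milnor number mu = 6.

The Hessian of f at 0 is [[0, 0], [0, 2]] with rank 1, so corank 1. A Groebner basis of the Jacobian ideal J(f) in C{s,t} is {s^3 + t, t^2}; counting standard monomials gives mu = 6. Corank 1: A-series; mu = 6 gives A_6.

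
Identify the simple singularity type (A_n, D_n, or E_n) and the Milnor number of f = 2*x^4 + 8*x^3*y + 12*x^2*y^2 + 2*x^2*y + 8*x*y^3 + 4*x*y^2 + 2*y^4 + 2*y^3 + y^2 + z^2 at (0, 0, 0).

Type A3, Milnor number mu = 3.

The Hessian of f at 0 has rank 2. Corank 1: A-series; mu = 3 gives A_3.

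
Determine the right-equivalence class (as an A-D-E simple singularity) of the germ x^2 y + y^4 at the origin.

D_5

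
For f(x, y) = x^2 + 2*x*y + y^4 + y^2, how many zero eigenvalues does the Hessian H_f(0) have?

1

The Hessian at 0 is [[2, 2], [2, 2]] of rank 1; hence corank 1.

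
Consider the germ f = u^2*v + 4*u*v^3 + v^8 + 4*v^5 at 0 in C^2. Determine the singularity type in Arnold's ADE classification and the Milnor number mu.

The Hessian of f at 0 is [[0, 0], [0, 0]] with rank 0, so corank 2. A Groebner basis of the Jacobian ideal J(f) in C{u,v} is {u^4, u^3*v - u^2 - 2*u*v^2, u^3/2 + u^2*v^2, u*v/2 + v^3}; counting standard monomials gives mu = 9. Corank 2; j^3 = u^2*v has shape L^2 M (L != M), so D-series; mu = 9 gives D_9.

Type D9, Milnor number mu = 9.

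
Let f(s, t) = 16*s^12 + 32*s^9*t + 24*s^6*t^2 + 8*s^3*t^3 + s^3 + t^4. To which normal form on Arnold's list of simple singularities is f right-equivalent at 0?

E_6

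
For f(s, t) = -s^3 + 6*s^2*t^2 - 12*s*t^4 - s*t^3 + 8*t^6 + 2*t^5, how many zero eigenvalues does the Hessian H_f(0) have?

Hessian at 0 has rank 0.

2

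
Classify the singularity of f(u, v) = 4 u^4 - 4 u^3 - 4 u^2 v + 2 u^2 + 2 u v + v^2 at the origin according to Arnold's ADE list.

A_1

The Hessian of f at 0 has rank 2. Corank 0: nondegenerate Morse point, so A_1.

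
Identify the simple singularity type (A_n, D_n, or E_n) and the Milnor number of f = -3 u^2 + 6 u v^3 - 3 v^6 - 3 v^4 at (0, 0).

Type A3, Milnor number mu = 3.

The Hessian of f at 0 has rank 1. Corank 1: A-series; mu = 3 gives A_3.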